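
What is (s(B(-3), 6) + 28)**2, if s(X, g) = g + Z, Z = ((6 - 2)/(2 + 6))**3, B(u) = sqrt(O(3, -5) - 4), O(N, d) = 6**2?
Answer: 74529/64 ≈ 1164.5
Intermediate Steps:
O(N, d) = 36
B(u) = 4*sqrt(2) (B(u) = sqrt(36 - 4) = sqrt(32) = 4*sqrt(2))
Z = 1/8 (Z = (4/8)**3 = (4*(1/8))**3 = (1/2)**3 = 1/8 ≈ 0.12500)
s(X, g) = 1/8 + g (s(X, g) = g + 1/8 = 1/8 + g)
(s(B(-3), 6) + 28)**2 = ((1/8 + 6) + 28)**2 = (49/8 + 28)**2 = (273/8)**2 = 74529/64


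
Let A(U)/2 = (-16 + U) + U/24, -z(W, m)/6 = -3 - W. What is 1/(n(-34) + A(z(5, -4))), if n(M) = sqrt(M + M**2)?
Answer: 2/103 - sqrt(1122)/3502 ≈ 0.0098526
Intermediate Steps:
z(W, m) = 18 + 6*W (z(W, m) = -6*(-3 - W) = 18 + 6*W)
A(U) = -32 + 25*U/12 (A(U) = 2*((-16 + U) + U/24) = 2*(-16 + 25*U/24) = -32 + 25*U/12)
1/(n(-34) + A(z(5, -4))) = 1/(sqrt(-34*(1 - 34)) + (-32 + 25*(18 + 6*5)/12)) = 1/(sqrt(-34*(-33)) + (-32 + 25*(18 + 30)/12)) = 1/(sqrt(1122) + (-32 + (25/12)*48)) = 1/(sqrt(1122) + (-32 + 100)) = 1/(sqrt(1122) + 68) = 1/(68 + sqrt(1122))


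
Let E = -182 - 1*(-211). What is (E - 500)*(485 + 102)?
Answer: -276477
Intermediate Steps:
E = 29 (E = -182 + 211 = 29)
(E - 500)*(485 + 102) = (29 - 500)*(485 + 102) = -471*587 = -276477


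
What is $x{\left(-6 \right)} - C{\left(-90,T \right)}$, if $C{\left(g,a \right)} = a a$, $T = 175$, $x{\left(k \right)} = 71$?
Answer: $-30554$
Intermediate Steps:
$C{\left(g,a \right)} = a^{2}$
$x{\left(-6 \right)} - C{\left(-90,T \right)} = 71 - 175^{2} = 71 - 30625 = -30554$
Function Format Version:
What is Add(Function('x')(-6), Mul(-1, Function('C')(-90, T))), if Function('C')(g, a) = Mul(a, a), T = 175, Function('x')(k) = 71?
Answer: -30554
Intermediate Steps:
Function('C')(g, a) = Pow(a, 2)
Add(Function('x')(-6), Mul(-1, Function('C')(-90, T))) = Add(71, Mul(-1, Pow(175, 2))) = Add(71, Mul(-1, 30625)) = Add(71, -30625) = -30554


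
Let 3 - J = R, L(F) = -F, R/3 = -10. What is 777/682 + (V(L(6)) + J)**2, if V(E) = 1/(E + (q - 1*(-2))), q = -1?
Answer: 18362497/17050 ≈ 1077.0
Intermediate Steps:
R = -30 (R = 3*(-10) = -30)
V(E) = 1/(1 + E) (V(E) = 1/(E + (-1 - 1*(-2))) = 1/(E + (-1 + 2)) = 1/(E + 1) = 1/(1 + E))
J = 33 (J = 3 - 1*(-30) = 3 + 30 = 33)
777/682 + (V(L(6)) + J)**2 = 777/682 + (1/(1 - 1*6) + 33)**2 = (1/682)*777 + (1/(1 - 6) + 33)**2 = 777/682 + (1/(-5) + 33)**2 = 777/682 + (-1/5 + 33)**2 = 777/682 + (164/5)**2 = 777/682 + 26896/25 = 18362497/17050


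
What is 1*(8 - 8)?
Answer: 0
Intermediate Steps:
1*(8 - 8) = 1*0 = 0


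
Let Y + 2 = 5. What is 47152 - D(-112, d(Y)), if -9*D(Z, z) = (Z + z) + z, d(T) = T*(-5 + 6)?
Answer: 424262/9 ≈ 47140.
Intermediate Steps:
Y = 3 (Y = -2 + 5 = 3)
d(T) = T (d(T) = T*1 = T)
D(Z, z) = -2*z/9 - Z/9 (D(Z, z) = -((Z + z) + z)/9 = -(Z + 2*z)/9 = -2*z/9 - Z/9)
47152 - D(-112, d(Y)) = 47152 - (-2/9*3 - 1/9*(-112)) = 47152 - (-2/3 + 112/9) = 47152 - 1*106/9 = 47152 - 106/9 = 424262/9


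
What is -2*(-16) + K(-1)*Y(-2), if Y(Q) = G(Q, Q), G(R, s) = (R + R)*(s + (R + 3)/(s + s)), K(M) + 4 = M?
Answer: -13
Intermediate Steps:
K(M) = -4 + M
G(R, s) = 2*R*(s + (3 + R)/(2*s)) (G(R, s) = (2*R)*(s + (3 + R)/((2*s))) = (2*R)*(s + (3 + R)*(1/(2*s))) = (2*R)*(s + (3 + R)/(2*s)) = 2*R*(s + (3 + R)/(2*s)))
Y(Q) = 3 + Q + 2*Q² (Y(Q) = Q*(3 + Q + 2*Q²)/Q = 3 + Q + 2*Q²)
-2*(-16) + K(-1)*Y(-2) = -2*(-16) + (-4 - 1)*(3 - 2 + 2*(-2)²) = 32 - 5*(3 - 2 + 2*4) = 32 - 5*(3 - 2 + 8) = 32 - 5*9 = 32 - 45 = -13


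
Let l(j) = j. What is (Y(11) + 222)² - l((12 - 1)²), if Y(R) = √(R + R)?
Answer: 49185 + 444*√22 ≈ 51268.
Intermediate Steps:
Y(R) = √2*√R (Y(R) = √(2*R) = √2*√R)
(Y(11) + 222)² - l((12 - 1)²) = (√2*√11 + 222)² - (12 - 1)² = (√22 + 222)² - 1*11² = (222 + √22)² - 1*121 = (222 + √22)² - 121 = -121 + (222 + √22)²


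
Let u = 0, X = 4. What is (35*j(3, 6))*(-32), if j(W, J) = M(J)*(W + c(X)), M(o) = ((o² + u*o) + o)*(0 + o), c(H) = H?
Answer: -1975680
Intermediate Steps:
M(o) = o*(o + o²) (M(o) = ((o² + 0*o) + o)*(0 + o) = ((o² + 0) + o)*o = (o² + o)*o = (o + o²)*o = o*(o + o²))
j(W, J) = J²*(1 + J)*(4 + W) (j(W, J) = (J²*(1 + J))*(W + 4) = (J²*(1 + J))*(4 + W) = J²*(1 + J)*(4 + W))
(35*j(3, 6))*(-32) = (35*(6²*(1 + 6)*(4 + 3)))*(-32) = (35*(36*7*7))*(-32) = (35*1764)*(-32) = 61740*(-32) = -1975680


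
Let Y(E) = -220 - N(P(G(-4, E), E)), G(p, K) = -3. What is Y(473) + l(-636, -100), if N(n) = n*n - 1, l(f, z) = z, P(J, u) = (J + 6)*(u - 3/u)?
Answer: -450551277235/223729 ≈ -2.0138e+6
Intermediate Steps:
P(J, u) = (6 + J)*(u - 3/u)
N(n) = -1 + n² (N(n) = n² - 1 = -1 + n²)
Y(E) = -219 - (-9 + 3*E²)²/E² (Y(E) = -220 - (-1 + ((-18 - 3*(-3) + E²*(6 - 3))/E)²) = -220 - (-1 + ((-18 + 9 + E²*3)/E)²) = -220 - (-1 + ((-18 + 9 + 3*E²)/E)²) = -220 - (-1 + ((-9 + 3*E²)/E)²) = -220 - (-1 + (-9 + 3*E²)²/E²) = -220 + (1 - (-9 + 3*E²)²/E²) = -219 - (-9 + 3*E²)²/E²)
Y(473) + l(-636, -100) = (-165 - 81/473² - 9*473²) - 100 = (-165 - 81*1/223729 - 9*223729) - 100 = (-165 - 81/223729 - 2013561) - 100 = -450528904335/223729 - 100 = -450551277235/223729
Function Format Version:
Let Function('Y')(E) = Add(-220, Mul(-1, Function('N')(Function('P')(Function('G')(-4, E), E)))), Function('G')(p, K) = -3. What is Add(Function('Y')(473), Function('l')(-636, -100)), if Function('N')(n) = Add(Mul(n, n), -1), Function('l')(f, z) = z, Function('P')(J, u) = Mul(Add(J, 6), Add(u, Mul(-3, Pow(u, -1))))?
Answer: Rational(-450551277235, 223729) ≈ -2.0138e+6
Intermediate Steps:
Function('P')(J, u) = Mul(Add(6, J), Add(u, Mul(-3, Pow(u, -1))))
Function('N')(n) = Add(-1, Pow(n, 2)) (Function('N')(n) = Add(Pow(n, 2), -1) = Add(-1, Pow(n, 2)))
Function('Y')(E) = Add(-219, Mul(-1, Pow(E, -2), Pow(Add(-9, Mul(3, Pow(E, 2))), 2))) (Function('Y')(E) = Add(-220, Mul(-1, Add(-1, Pow(Mul(Pow(E, -1), Add(-18, Mul(-3, -3), Mul(Pow(E, 2), Add(6, -3)))), 2)))) = Add(-220, Mul(-1, Add(-1, Pow(Mul(Pow(E, -1), Add(-18, 9, Mul(Pow(E, 2), 3))), 2)))) = Add(-220, Mul(-1, Add(-1, Pow(Mul(Pow(E, -1), Add(-18, 9, Mul(3, Pow(E, 2)))), 2)))) = Add(-220, Mul(-1, Add(-1, Pow(Mul(Pow(E, -1), Add(-9, Mul(3, Pow(E, 2)))), 2)))) = Add(-220, Mul(-1, Add(-1, Mul(Pow(E, -2), Pow(Add(-9, Mul(3, Pow(E, 2))), 2))))) = Add(-220, Add(1, Mul(-1, Pow(E, -2), Pow(Add(-9, Mul(3, Pow(E, 2))), 2)))) = Add(-219, Mul(-1, Pow(E, -2), Pow(Add(-9, Mul(3, Pow(E, 2))), 2))))
Add(Function('Y')(473), Function('l')(-636, -100)) = Add(Add(-165, Mul(-81, Pow(473, -2)), Mul(-9, Pow(473, 2))), -100) = Add(Add(-165, Mul(-81, Rational(1, 223729)), Mul(-9, 223729)), -100) = Add(Add(-165, Rational(-81, 223729), -2013561), -100) = Add(Rational(-450528904335, 223729), -100) = Rational(-450551277235, 223729)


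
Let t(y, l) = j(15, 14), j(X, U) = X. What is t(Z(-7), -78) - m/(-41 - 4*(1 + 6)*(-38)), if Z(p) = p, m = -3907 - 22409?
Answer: 13887/341 ≈ 40.724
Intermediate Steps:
m = -26316
t(y, l) = 15
t(Z(-7), -78) - m/(-41 - 4*(1 + 6)*(-38)) = 15 - (-26316)/(-41 - 4*(1 + 6)*(-38)) = 15 - (-26316)/(-41 - 4*7*(-38)) = 15 - (-26316)/(-41 - 28*(-38)) = 15 - (-26316)/(-41 + 1064) = 15 - (-26316)/1023 = 15 - 1*(-8772/341) = 15 + 8772/341 = 13887/341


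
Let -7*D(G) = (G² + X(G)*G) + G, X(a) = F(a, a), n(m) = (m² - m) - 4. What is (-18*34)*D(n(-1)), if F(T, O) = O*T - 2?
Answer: -1224/7 ≈ -174.86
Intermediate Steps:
F(T, O) = -2 + O*T
n(m) = -4 + m² - m
X(a) = -2 + a² (X(a) = -2 + a*a = -2 + a²)
D(G) = -G/7 - G²/7 - G*(-2 + G²)/7 (D(G) = -((G² + (-2 + G²)*G) + G)/7 = -((G² + G*(-2 + G²)) + G)/7 = -(G + G² + G*(-2 + G²))/7 = -G/7 - G²/7 - G*(-2 + G²)/7)
(-18*34)*D(n(-1)) = (-18*34)*((-4 + (-1)² - 1*(-1))*(1 - (-4 + (-1)² - 1*(-1)) - (-4 + (-1)² - 1*(-1))²)/7) = -612*(-4 + 1 + 1)*(1 - (-4 + 1 + 1) - (-4 + 1 + 1)²)/7 = -612*(-2)*(1 - 1*(-2) - 1*(-2)²)/7 = -612*(-2)*(1 + 2 - 1*4)/7 = -612*(-2)*(1 + 2 - 4)/7 = -612*(-2)*(-1)/7 = -612*2/7 = -1224/7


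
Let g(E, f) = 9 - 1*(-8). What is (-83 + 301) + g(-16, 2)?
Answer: 235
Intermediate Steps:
g(E, f) = 17 (g(E, f) = 9 + 8 = 17)
(-83 + 301) + g(-16, 2) = (-83 + 301) + 17 = 218 + 17 = 235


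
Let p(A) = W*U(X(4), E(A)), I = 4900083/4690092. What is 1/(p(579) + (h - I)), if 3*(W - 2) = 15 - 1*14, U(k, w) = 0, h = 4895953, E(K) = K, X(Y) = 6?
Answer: 1563364/7654155032531 ≈ 2.0425e-7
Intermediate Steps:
I = 1633361/1563364 (I = 4900083*(1/4690092) = 1633361/1563364 ≈ 1.0448)
W = 7/3 (W = 2 + (15 - 1*14)/3 = 2 + (15 - 14)/3 = 2 + (1/3)*1 = 2 + 1/3 = 7/3 ≈ 2.3333)
p(A) = 0 (p(A) = (7/3)*0 = 0)
1/(p(579) + (h - I)) = 1/(0 + (4895953 - 1*1633361/1563364)) = 1/(0 + (4895953 - 1633361/1563364)) = 1/(0 + 7654155032531/1563364) = 1/(7654155032531/1563364) = 1563364/7654155032531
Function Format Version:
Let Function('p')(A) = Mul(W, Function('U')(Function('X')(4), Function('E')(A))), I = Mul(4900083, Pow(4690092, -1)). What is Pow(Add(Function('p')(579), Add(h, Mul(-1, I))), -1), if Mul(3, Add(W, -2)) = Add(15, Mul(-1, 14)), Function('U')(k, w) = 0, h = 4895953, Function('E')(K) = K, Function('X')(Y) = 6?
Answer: Rational(1563364, 7654155032531) ≈ 2.0425e-7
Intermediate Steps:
I = Rational(1633361, 1563364) (I = Mul(4900083, Rational(1, 4690092)) = Rational(1633361, 1563364) ≈ 1.0448)
W = Rational(7, 3) (W = Add(2, Mul(Rational(1, 3), Add(15, Mul(-1, 14)))) = Add(2, Mul(Rational(1, 3), Add(15, -14))) = Add(2, Mul(Rational(1, 3), 1)) = Add(2, Rational(1, 3)) = Rational(7, 3) ≈ 2.3333)
Function('p')(A) = 0 (Function('p')(A) = Mul(Rational(7, 3), 0) = 0)
Pow(Add(Function('p')(579), Add(h, Mul(-1, I))), -1) = Pow(Add(0, Add(4895953, Mul(-1, Rational(1633361, 1563364)))), -1) = Pow(Add(0, Add(4895953, Rational(-1633361, 1563364))), -1) = Pow(Add(0, Rational(7654155032531, 1563364)), -1) = Pow(Rational(7654155032531, 1563364), -1) = Rational(1563364, 7654155032531)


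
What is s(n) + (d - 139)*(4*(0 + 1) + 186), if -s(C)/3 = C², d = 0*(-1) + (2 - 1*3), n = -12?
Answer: -27032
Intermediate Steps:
d = -1 (d = 0 + (2 - 3) = 0 - 1 = -1)
s(C) = -3*C²
s(n) + (d - 139)*(4*(0 + 1) + 186) = -3*(-12)² + (-1 - 139)*(4*(0 + 1) + 186) = -3*144 - 140*(4*1 + 186) = -432 - 140*(4 + 186) = -432 - 140*190 = -432 - 26600 = -27032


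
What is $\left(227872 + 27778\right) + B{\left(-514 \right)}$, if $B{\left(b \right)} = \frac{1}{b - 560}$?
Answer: $\frac{274568099}{1074} \approx 2.5565 \cdot 10^{5}$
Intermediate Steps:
$B{\left(b \right)} = \frac{1}{-560 + b}$
$\left(227872 + 27778\right) + B{\left(-514 \right)} = \left(227872 + 27778\right) + \frac{1}{-560 - 514} = 255650 + \frac{1}{-1074} = 255650 - \frac{1}{1074} = \frac{274568099}{1074}$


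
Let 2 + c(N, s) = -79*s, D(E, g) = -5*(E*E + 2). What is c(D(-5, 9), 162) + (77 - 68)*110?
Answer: -11810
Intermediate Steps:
D(E, g) = -10 - 5*E**2 (D(E, g) = -5*(E**2 + 2) = -5*(2 + E**2) = -10 - 5*E**2)
c(N, s) = -2 - 79*s
c(D(-5, 9), 162) + (77 - 68)*110 = (-2 - 79*162) + (77 - 68)*110 = (-2 - 12798) + 9*110 = -12800 + 990 = -11810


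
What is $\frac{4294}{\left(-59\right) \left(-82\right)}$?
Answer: $\frac{2147}{2419} \approx 0.88756$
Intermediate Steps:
$\frac{4294}{\left(-59\right) \left(-82\right)} = \frac{4294}{4838} = 4294 \cdot \frac{1}{4838} = \frac{2147}{2419}$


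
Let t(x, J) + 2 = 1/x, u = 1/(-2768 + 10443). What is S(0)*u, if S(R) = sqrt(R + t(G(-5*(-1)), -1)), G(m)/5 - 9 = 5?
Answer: I*sqrt(9730)/537250 ≈ 0.0001836*I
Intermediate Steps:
u = 1/7675 ≈ 0.00013029
G(m) = 70 (G(m) = 45 + 5*5 = 45 + 25 = 70)
t(x, J) = -2 + 1/x
S(R) = sqrt(-139/70 + R) (S(R) = sqrt(R + (-2 + 1/70)) = sqrt(R - 139/70) = sqrt(-139/70 + R))
S(0)*u = (sqrt(-9730 + 4900*0)/70)*(1/7675) = (sqrt(-9730 + 0)/70)*(1/7675) = (sqrt(-9730)/70)*(1/7675) = ((I*sqrt(9730))/70)*(1/7675) = (I*sqrt(9730)/70)*(1/7675) = I*sqrt(9730)/537250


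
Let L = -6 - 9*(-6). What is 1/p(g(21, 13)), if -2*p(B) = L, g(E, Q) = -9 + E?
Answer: -1/24 ≈ -0.041667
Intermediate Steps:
L = 48 (L = -6 + 54 = 48)
p(B) = -24 (p(B) = -½*48 = -24)
1/p(g(21, 13)) = 1/(-24) = -1/24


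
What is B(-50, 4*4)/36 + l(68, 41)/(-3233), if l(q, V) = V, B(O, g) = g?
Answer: 12563/29097 ≈ 0.43176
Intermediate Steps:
B(-50, 4*4)/36 + l(68, 41)/(-3233) = (4*4)/36 + 41/(-3233) = 16*(1/36) + 41*(-1/3233) = 4/9 - 41/3233 = 12563/29097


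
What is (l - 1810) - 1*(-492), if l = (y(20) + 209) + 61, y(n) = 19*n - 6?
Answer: -674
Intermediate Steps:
y(n) = -6 + 19*n
l = 644 (l = ((-6 + 19*20) + 209) + 61 = ((-6 + 380) + 209) + 61 = (374 + 209) + 61 = 583 + 61 = 644)
(l - 1810) - 1*(-492) = (644 - 1810) - 1*(-492) = -1166 + 492 = -674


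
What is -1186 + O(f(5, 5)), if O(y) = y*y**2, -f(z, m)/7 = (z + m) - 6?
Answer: -23138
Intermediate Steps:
f(z, m) = 42 - 7*m - 7*z (f(z, m) = -7*((z + m) - 6) = -7*((m + z) - 6) = -7*(-6 + m + z) = 42 - 7*m - 7*z)
O(y) = y**3
-1186 + O(f(5, 5)) = -1186 + (42 - 7*5 - 7*5)**3 = -1186 + (42 - 35 - 35)**3 = -1186 + (-28)**3 = -1186 - 21952 = -23138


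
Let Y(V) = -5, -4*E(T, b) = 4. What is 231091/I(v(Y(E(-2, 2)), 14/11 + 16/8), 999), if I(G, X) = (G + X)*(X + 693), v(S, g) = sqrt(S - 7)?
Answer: 8550367/62542148 - 231091*I*sqrt(3)/844318998 ≈ 0.13671 - 0.00047406*I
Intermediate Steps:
E(T, b) = -1 (E(T, b) = -1/4*4 = -1)
v(S, g) = sqrt(-7 + S)
I(G, X) = (693 + X)*(G + X) (I(G, X) = (G + X)*(693 + X) = (693 + X)*(G + X))
231091/I(v(Y(E(-2, 2)), 14/11 + 16/8), 999) = 231091/(999**2 + 693*sqrt(-7 - 5) + 693*999 + sqrt(-7 - 5)*999) = 231091/(998001 + 693*sqrt(-12) + 692307 + sqrt(-12)*999) = 231091/(998001 + 693*(2*I*sqrt(3)) + 692307 + (2*I*sqrt(3))*999) = 231091/(998001 + 1386*I*sqrt(3) + 692307 + 1998*I*sqrt(3)) = 231091/(1690308 + 3384*I*sqrt(3))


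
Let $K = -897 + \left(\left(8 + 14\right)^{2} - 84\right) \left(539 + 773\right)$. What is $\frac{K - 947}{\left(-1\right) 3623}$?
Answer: $- \frac{522956}{3623} \approx -144.34$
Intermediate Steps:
$K = 523903$ ($K = -897 + \left(22^{2} - 84\right) 1312 = -897 + \left(484 - 84\right) 1312 = -897 + 400 \cdot 1312 = -897 + 524800 = 523903$)
$\frac{K - 947}{\left(-1\right) 3623} = \frac{523903 - 947}{\left(-1\right) 3623} = \frac{523903 - 947}{-3623} = 522956 \left(- \frac{1}{3623}\right) = - \frac{522956}{3623}$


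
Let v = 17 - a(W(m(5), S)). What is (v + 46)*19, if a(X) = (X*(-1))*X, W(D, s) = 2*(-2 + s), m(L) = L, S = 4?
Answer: 1501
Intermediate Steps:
W(D, s) = -4 + 2*s
a(X) = -X² (a(X) = (-X)*X = -X²)
v = 33 (v = 17 - (-1)*(-4 + 2*4)² = 17 - (-1)*(-4 + 8)² = 17 - (-1)*4² = 17 - (-1)*16 = 17 - 1*(-16) = 17 + 16 = 33)
(v + 46)*19 = (33 + 46)*19 = 79*19 = 1501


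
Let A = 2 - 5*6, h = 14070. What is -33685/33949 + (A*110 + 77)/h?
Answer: -27423657/22745830 ≈ -1.2057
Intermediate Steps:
A = -28 (A = 2 - 30 = -28)
-33685/33949 + (A*110 + 77)/h = -33685/33949 + (-28*110 + 77)/14070 = -33685*1/33949 + (-3080 + 77)*(1/14070) = -33685/33949 - 3003*1/14070 = -33685/33949 - 143/670 = -27423657/22745830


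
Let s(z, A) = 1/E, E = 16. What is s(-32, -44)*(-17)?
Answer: -17/16 ≈ -1.0625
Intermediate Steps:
s(z, A) = 1/16
s(-32, -44)*(-17) = (1/16)*(-17) = -17/16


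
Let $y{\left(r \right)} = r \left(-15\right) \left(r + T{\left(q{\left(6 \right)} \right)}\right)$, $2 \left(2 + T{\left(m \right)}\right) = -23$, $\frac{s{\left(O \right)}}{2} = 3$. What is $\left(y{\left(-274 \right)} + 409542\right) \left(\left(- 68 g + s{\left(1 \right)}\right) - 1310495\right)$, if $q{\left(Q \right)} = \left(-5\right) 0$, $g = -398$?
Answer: $990910624275$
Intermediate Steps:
$q{\left(Q \right)} = 0$
$s{\left(O \right)} = 6$ ($s{\left(O \right)} = 2 \cdot 3 = 6$)
$T{\left(m \right)} = - \frac{27}{2}$ ($T{\left(m \right)} = -2 + \frac{1}{2} \left(-23\right) = -2 - \frac{23}{2} = - \frac{27}{2}$)
$y{\left(r \right)} = - 15 r \left(- \frac{27}{2} + r\right)$ ($y{\left(r \right)} = r \left(-15\right) \left(r - \frac{27}{2}\right) = - 15 r \left(- \frac{27}{2} + r\right)$)
$\left(y{\left(-274 \right)} + 409542\right) \left(\left(- 68 g + s{\left(1 \right)}\right) - 1310495\right) = \left(\frac{15}{2} \left(-274\right) \left(27 - -548\right) + 409542\right) \left(\left(\left(-68\right) \left(-398\right) + 6\right) - 1310495\right) = \left(\frac{15}{2} \left(-274\right) \left(27 + 548\right) + 409542\right) \left(\left(27064 + 6\right) - 1310495\right) = \left(\frac{15}{2} \left(-274\right) 575 + 409542\right) \left(27070 - 1310495\right) = \left(-1181625 + 409542\right) \left(-1283425\right) = \left(-772083\right) \left(-1283425\right) = 990910624275$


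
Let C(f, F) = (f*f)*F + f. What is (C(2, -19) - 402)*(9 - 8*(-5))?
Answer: -23324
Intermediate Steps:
C(f, F) = f + F*f**2 (C(f, F) = f**2*F + f = F*f**2 + f = f + F*f**2)
(C(2, -19) - 402)*(9 - 8*(-5)) = (2*(1 - 19*2) - 402)*(9 - 8*(-5)) = (2*(1 - 38) - 402)*(9 + 40) = (2*(-37) - 402)*49 = (-74 - 402)*49 = -476*49 = -23324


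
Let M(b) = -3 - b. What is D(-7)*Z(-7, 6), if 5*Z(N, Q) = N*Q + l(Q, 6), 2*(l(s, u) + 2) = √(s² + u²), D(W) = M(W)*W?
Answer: 1232/5 - 84*√2/5 ≈ 222.64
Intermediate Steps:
D(W) = W*(-3 - W) (D(W) = (-3 - W)*W = W*(-3 - W))
l(s, u) = -2 + √(s² + u²)/2
Z(N, Q) = -⅖ + √(36 + Q²)/10 + N*Q/5 (Z(N, Q) = (N*Q + (-2 + √(Q² + 6²)/2))/5 = (N*Q + (-2 + √(Q² + 36)/2))/5 = (N*Q + (-2 + √(36 + Q²)/2))/5 = (-2 + √(36 + Q²)/2 + N*Q)/5 = -⅖ + √(36 + Q²)/10 + N*Q/5)
D(-7)*Z(-7, 6) = (-1*(-7)*(3 - 7))*(-⅖ + √(36 + 6²)/10 + (⅕)*(-7)*6) = (-1*(-7)*(-4))*(-⅖ + √(36 + 36)/10 - 42/5) = -28*(-⅖ + √72/10 - 42/5) = -28*(-⅖ + (6*√2)/10 - 42/5) = -28*(-⅖ + 3*√2/5 - 42/5) = -28*(-44/5 + 3*√2/5) = 1232/5 - 84*√2/5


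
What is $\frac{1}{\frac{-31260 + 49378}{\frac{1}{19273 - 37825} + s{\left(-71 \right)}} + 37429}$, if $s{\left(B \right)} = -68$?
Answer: $\frac{1261537}{46881943237} \approx 2.6909 \cdot 10^{-5}$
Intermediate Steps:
$\frac{1}{\frac{-31260 + 49378}{\frac{1}{19273 - 37825} + s{\left(-71 \right)}} + 37429} = \frac{1}{\frac{-31260 + 49378}{\frac{1}{19273 - 37825} - 68} + 37429} = \frac{1}{\frac{18118}{\frac{1}{-18552} - 68} + 37429} = \frac{1}{\frac{18118}{- \frac{1}{18552} - 68} + 37429} = \frac{1}{\frac{18118}{- \frac{1261537}{18552}} + 37429} = \frac{1}{18118 \left(- \frac{18552}{1261537}\right) + 37429} = \frac{1}{- \frac{336125136}{1261537} + 37429} = \frac{1}{\frac{46881943237}{1261537}} = \frac{1261537}{46881943237}$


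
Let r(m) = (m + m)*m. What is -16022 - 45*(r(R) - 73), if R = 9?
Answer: -20027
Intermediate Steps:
r(m) = 2*m**2 (r(m) = (2*m)*m = 2*m**2)
-16022 - 45*(r(R) - 73) = -16022 - 45*(2*9**2 - 73) = -16022 - 45*(2*81 - 73) = -16022 - 45*(162 - 73) = -16022 - 45*89 = -16022 - 1*4005 = -16022 - 4005 = -20027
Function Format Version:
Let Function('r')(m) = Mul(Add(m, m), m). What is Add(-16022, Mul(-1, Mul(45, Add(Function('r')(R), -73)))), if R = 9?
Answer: -20027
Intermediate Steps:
Function('r')(m) = Mul(2, Pow(m, 2)) (Function('r')(m) = Mul(Mul(2, m), m) = Mul(2, Pow(m, 2)))
Add(-16022, Mul(-1, Mul(45, Add(Function('r')(R), -73)))) = Add(-16022, Mul(-1, Mul(45, Add(Mul(2, Pow(9, 2)), -73)))) = Add(-16022, Mul(-1, Mul(45, Add(Mul(2, 81), -73)))) = Add(-16022, Mul(-1, Mul(45, Add(162, -73)))) = Add(-16022, Mul(-1, Mul(45, 89))) = Add(-16022, Mul(-1, 4005)) = Add(-16022, -4005) = -20027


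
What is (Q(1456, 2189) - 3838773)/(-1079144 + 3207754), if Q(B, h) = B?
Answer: -348847/193510 ≈ -1.8027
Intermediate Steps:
(Q(1456, 2189) - 3838773)/(-1079144 + 3207754) = (1456 - 3838773)/(-1079144 + 3207754) = -3837317/2128610 = -3837317*1/2128610 = -348847/193510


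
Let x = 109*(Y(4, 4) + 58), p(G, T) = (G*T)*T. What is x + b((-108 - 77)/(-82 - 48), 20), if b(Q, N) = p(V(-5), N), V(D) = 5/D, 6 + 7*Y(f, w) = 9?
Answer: 41781/7 ≈ 5968.7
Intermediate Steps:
Y(f, w) = 3/7 (Y(f, w) = -6/7 + (1/7)*9 = -6/7 + 9/7 = 3/7)
p(G, T) = G*T**2
x = 44581/7 (x = 109*(3/7 + 58) = 109*(409/7) = 44581/7 ≈ 6368.7)
b(Q, N) = -N**2 (b(Q, N) = (5/(-5))*N**2 = (5*(-1/5))*N**2 = -N**2)
x + b((-108 - 77)/(-82 - 48), 20) = 44581/7 - 1*20**2 = 44581/7 - 1*400 = 44581/7 - 400 = 41781/7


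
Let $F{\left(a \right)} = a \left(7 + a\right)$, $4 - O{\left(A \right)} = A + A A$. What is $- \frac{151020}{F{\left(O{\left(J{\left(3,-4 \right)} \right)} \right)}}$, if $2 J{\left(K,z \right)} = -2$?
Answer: $- \frac{37755}{11} \approx -3432.3$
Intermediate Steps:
$J{\left(K,z \right)} = -1$ ($J{\left(K,z \right)} = \frac{1}{2} \left(-2\right) = -1$)
$O{\left(A \right)} = 4 - A - A^{2}$ ($O{\left(A \right)} = 4 - \left(A + A A\right) = 4 - \left(A + A^{2}\right) = 4 - A - A^{2}$)
$- \frac{151020}{F{\left(O{\left(J{\left(3,-4 \right)} \right)} \right)}} = - \frac{151020}{\left(4 - -1 - \left(-1\right)^{2}\right) \left(7 - -4\right)} = - \frac{151020}{\left(4 + 1 - 1\right) \left(7 + \left(4 + 1 - 1\right)\right)} = - \frac{151020}{4 \left(7 + 4\right)} = - \frac{151020}{4 \cdot 11} = - \frac{151020}{44} = \left(-151020\right) \frac{1}{44} = - \frac{37755}{11}$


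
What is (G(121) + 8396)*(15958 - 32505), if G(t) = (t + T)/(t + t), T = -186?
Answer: -33619648549/242 ≈ -1.3892e+8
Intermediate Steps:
G(t) = (-186 + t)/(2*t) (G(t) = (t - 186)/(t + t) = (-186 + t)/((2*t)) = (-186 + t)*(1/(2*t)) = (-186 + t)/(2*t))
(G(121) + 8396)*(15958 - 32505) = ((½)*(-186 + 121)/121 + 8396)*(15958 - 32505) = ((½)*(1/121)*(-65) + 8396)*(-16547) = (-65/242 + 8396)*(-16547) = (2031767/242)*(-16547) = -33619648549/242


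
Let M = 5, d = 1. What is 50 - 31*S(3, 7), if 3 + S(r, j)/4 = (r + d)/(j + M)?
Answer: 1142/3 ≈ 380.67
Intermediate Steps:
S(r, j) = -12 + 4*(1 + r)/(5 + j) (S(r, j) = -12 + 4*((r + 1)/(j + 5)) = -12 + 4*((1 + r)/(5 + j)) = -12 + 4*(1 + r)/(5 + j))
50 - 31*S(3, 7) = 50 - 124*(-14 + 3 - 3*7)/(5 + 7) = 50 - 124*(-14 + 3 - 21)/12 = 50 - 124*(-32)/12 = 50 - 31*(-32/3) = 50 + 992/3 = 1142/3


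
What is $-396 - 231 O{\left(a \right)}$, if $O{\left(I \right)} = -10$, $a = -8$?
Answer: $1914$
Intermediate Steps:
$-396 - 231 O{\left(a \right)} = -396 - -2310 = -396 + 2310 = 1914$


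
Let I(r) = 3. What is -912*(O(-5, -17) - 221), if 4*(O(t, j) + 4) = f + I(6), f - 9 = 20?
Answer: 197904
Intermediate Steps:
f = 29 (f = 9 + 20 = 29)
O(t, j) = 4 (O(t, j) = -4 + (29 + 3)/4 = -4 + (¼)*32 = -4 + 8 = 4)
-912*(O(-5, -17) - 221) = -912*(4 - 221) = -912*(-217) = 197904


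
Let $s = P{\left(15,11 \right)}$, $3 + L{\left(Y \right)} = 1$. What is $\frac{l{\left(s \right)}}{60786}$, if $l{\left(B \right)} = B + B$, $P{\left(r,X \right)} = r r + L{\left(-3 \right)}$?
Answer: $\frac{223}{30393} \approx 0.0073372$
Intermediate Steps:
$L{\left(Y \right)} = -2$ ($L{\left(Y \right)} = -3 + 1 = -2$)
$P{\left(r,X \right)} = -2 + r^{2}$ ($P{\left(r,X \right)} = r r - 2 = r^{2} - 2 = -2 + r^{2}$)
$s = 223$ ($s = -2 + 15^{2} = -2 + 225 = 223$)
$l{\left(B \right)} = 2 B$
$\frac{l{\left(s \right)}}{60786} = \frac{2 \cdot 223}{60786} = 446 \cdot \frac{1}{60786} = \frac{223}{30393}$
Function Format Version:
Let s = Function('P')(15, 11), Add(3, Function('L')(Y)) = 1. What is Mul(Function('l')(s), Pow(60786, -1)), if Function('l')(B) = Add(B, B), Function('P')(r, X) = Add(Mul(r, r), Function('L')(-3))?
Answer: Rational(223, 30393) ≈ 0.0073372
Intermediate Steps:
Function('L')(Y) = -2 (Function('L')(Y) = Add(-3, 1) = -2)
Function('P')(r, X) = Add(-2, Pow(r, 2)) (Function('P')(r, X) = Add(Mul(r, r), -2) = Add(Pow(r, 2), -2) = Add(-2, Pow(r, 2)))
s = 223 (s = Add(-2, Pow(15, 2)) = Add(-2, 225) = 223)
Function('l')(B) = Mul(2, B)
Mul(Function('l')(s), Pow(60786, -1)) = Mul(Mul(2, 223), Pow(60786, -1)) = Mul(446, Rational(1, 60786)) = Rational(223, 30393)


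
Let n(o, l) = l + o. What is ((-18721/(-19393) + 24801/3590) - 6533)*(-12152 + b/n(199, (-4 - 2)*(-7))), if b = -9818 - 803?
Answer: 1335258459537143331/16778629670 ≈ 7.9581e+7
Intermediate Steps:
b = -10621
((-18721/(-19393) + 24801/3590) - 6533)*(-12152 + b/n(199, (-4 - 2)*(-7))) = ((-18721/(-19393) + 24801/3590) - 6533)*(-12152 - 10621/((-4 - 2)*(-7) + 199)) = ((-18721*(-1/19393) + 24801*(1/3590)) - 6533)*(-12152 - 10621/(-6*(-7) + 199)) = ((18721/19393 + 24801/3590) - 6533)*(-12152 - 10621/(42 + 199)) = (548174183/69620870 - 6533)*(-12152 - 10621/241) = -454284969527*(-12152 - 10621*1/241)/69620870 = -454284969527*(-12152 - 10621/241)/69620870 = -454284969527/69620870*(-2939253/241) = 1335258459537143331/16778629670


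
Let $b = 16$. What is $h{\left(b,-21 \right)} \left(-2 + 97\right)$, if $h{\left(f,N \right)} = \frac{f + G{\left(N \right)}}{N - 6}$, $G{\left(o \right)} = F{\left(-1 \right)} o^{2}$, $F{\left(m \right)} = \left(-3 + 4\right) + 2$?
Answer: $- \frac{127205}{27} \approx -4711.3$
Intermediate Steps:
$F{\left(m \right)} = 3$ ($F{\left(m \right)} = 1 + 2 = 3$)
$G{\left(o \right)} = 3 o^{2}$
$h{\left(f,N \right)} = \frac{f + 3 N^{2}}{-6 + N}$ ($h{\left(f,N \right)} = \frac{f + 3 N^{2}}{N - 6} = \frac{f + 3 N^{2}}{-6 + N}$)
$h{\left(b,-21 \right)} \left(-2 + 97\right) = \frac{16 + 3 \left(-21\right)^{2}}{-6 - 21} \left(-2 + 97\right) = \frac{16 + 3 \cdot 441}{-27} \cdot 95 = - \frac{16 + 1323}{27} \cdot 95 = \left(- \frac{1}{27}\right) 1339 \cdot 95 = \left(- \frac{1339}{27}\right) 95 = - \frac{127205}{27}$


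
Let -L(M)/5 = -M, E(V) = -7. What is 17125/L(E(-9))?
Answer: -3425/7 ≈ -489.29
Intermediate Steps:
L(M) = 5*M (L(M) = -(-5)*M = 5*M)
17125/L(E(-9)) = 17125/((5*(-7))) = 17125/(-35) = 17125*(-1/35) = -3425/7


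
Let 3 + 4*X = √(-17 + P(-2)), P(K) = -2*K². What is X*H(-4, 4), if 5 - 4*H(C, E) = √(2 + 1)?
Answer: -(3 - 5*I)*(5 - √3)/16 ≈ -0.61274 + 1.0212*I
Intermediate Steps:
H(C, E) = 5/4 - √3/4 (H(C, E) = 5/4 - √(2 + 1)/4 = 5/4 - √3/4)
X = -¾ + 5*I/4 (X = -¾ + √(-17 - 2*(-2)²)/4 = -¾ + √(-17 - 2*4)/4 = -¾ + √(-17 - 8)/4 = -¾ + √(-25)/4 = -¾ + (5*I)/4 = -¾ + 5*I/4 ≈ -0.75 + 1.25*I)
X*H(-4, 4) = (-¾ + 5*I/4)*(5/4 - √3/4)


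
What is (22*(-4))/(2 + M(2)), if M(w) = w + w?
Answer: -44/3 ≈ -14.667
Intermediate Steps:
M(w) = 2*w
(22*(-4))/(2 + M(2)) = (22*(-4))/(2 + 2*2) = -88/(2 + 4) = -88/6 = -88*⅙ = -44/3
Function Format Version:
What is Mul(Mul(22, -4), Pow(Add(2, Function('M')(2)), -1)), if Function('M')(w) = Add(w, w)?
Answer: Rational(-44, 3) ≈ -14.667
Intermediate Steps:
Function('M')(w) = Mul(2, w)
Mul(Mul(22, -4), Pow(Add(2, Function('M')(2)), -1)) = Mul(Mul(22, -4), Pow(Add(2, Mul(2, 2)), -1)) = Mul(-88, Pow(Add(2, 4), -1)) = Mul(-88, Pow(6, -1)) = Mul(-88, Rational(1, 6)) = Rational(-44, 3)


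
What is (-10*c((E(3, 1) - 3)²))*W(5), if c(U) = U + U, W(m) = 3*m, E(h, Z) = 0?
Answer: -2700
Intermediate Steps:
c(U) = 2*U
(-10*c((E(3, 1) - 3)²))*W(5) = (-20*(0 - 3)²)*(3*5) = -20*(-3)²*15 = -20*9*15 = -10*18*15 = -180*15 = -2700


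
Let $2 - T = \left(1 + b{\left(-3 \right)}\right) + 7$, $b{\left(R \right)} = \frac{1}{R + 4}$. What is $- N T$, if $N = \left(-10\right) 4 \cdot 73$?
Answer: $-20440$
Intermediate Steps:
$b{\left(R \right)} = \frac{1}{4 + R}$
$N = -2920$ ($N = \left(-40\right) 73 = -2920$)
$T = -7$ ($T = 2 - \left(\left(1 + \frac{1}{4 - 3}\right) + 7\right) = 2 - \left(\left(1 + 1^{-1}\right) + 7\right) = 2 - \left(\left(1 + 1\right) + 7\right) = 2 - \left(2 + 7\right) = 2 - 9 = -7$)
$- N T = \left(-1\right) \left(-2920\right) \left(-7\right) = 2920 \left(-7\right) = -20440$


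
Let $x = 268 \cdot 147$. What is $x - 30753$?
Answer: $8643$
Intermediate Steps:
$x = 39396$
$x - 30753 = 39396 - 30753 = 8643$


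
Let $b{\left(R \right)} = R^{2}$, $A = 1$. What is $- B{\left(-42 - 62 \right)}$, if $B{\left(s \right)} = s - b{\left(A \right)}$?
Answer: $105$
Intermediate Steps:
$B{\left(s \right)} = -1 + s$ ($B{\left(s \right)} = s - 1^{2} = s - 1 = -1 + s$)
$- B{\left(-42 - 62 \right)} = - (-1 - 104) = \left(-1\right) \left(-105\right) = 105$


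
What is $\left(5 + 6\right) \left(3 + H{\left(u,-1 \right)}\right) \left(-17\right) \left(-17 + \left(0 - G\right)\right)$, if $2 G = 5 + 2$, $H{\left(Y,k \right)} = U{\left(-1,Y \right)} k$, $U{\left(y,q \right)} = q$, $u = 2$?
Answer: $\frac{7667}{2} \approx 3833.5$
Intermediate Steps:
$H{\left(Y,k \right)} = Y k$
$G = \frac{7}{2}$ ($G = \frac{5 + 2}{2} = \frac{1}{2} \cdot 7 = \frac{7}{2} \approx 3.5$)
$\left(5 + 6\right) \left(3 + H{\left(u,-1 \right)}\right) \left(-17\right) \left(-17 + \left(0 - G\right)\right) = \left(5 + 6\right) \left(3 + 2 \left(-1\right)\right) \left(-17\right) \left(-17 + \left(0 - \frac{7}{2}\right)\right) = 11 \left(3 - 2\right) \left(-17\right) \left(-17 + \left(0 - \frac{7}{2}\right)\right) = 11 \cdot 1 \left(-17\right) \left(-17 - \frac{7}{2}\right) = 11 \left(-17\right) \left(- \frac{41}{2}\right) = \left(-187\right) \left(- \frac{41}{2}\right) = \frac{7667}{2}$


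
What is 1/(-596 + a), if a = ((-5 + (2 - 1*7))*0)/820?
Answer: -1/596 ≈ -0.0016779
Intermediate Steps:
a = 0 (a = ((-5 + (2 - 7))*0)*(1/820) = ((-5 - 5)*0)*(1/820) = -10*0*(1/820) = 0*(1/820) = 0)
1/(-596 + a) = 1/(-596 + 0) = 1/(-596) = -1/596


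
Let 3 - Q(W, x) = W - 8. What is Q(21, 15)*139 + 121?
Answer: -1269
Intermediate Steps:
Q(W, x) = 11 - W (Q(W, x) = 3 - (W - 8) = 3 - (-8 + W) = 3 + (8 - W) = 11 - W)
Q(21, 15)*139 + 121 = (11 - 1*21)*139 + 121 = (11 - 21)*139 + 121 = -10*139 + 121 = -1390 + 121 = -1269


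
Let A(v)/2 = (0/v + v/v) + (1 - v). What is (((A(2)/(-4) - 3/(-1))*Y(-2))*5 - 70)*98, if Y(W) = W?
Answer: -9800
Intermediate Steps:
A(v) = 4 - 2*v (A(v) = 2*((0/v + v/v) + (1 - v)) = 2*((0 + 1) + (1 - v)) = 2*(1 + (1 - v)) = 2*(2 - v) = 4 - 2*v)
(((A(2)/(-4) - 3/(-1))*Y(-2))*5 - 70)*98 = ((((4 - 2*2)/(-4) - 3/(-1))*(-2))*5 - 70)*98 = ((((4 - 4)*(-1/4) - 3*(-1))*(-2))*5 - 70)*98 = (((0*(-1/4) + 3)*(-2))*5 - 70)*98 = (((0 + 3)*(-2))*5 - 70)*98 = ((3*(-2))*5 - 70)*98 = (-6*5 - 70)*98 = (-30 - 70)*98 = -100*98 = -9800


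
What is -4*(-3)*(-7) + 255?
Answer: 171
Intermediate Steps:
-4*(-3)*(-7) + 255 = 12*(-7) + 255 = -84 + 255 = 171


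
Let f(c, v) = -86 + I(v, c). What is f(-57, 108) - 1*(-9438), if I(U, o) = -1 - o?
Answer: 9408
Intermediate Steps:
f(c, v) = -87 - c (f(c, v) = -86 + (-1 - c) = -87 - c)
f(-57, 108) - 1*(-9438) = (-87 - 1*(-57)) - 1*(-9438) = (-87 + 57) + 9438 = -30 + 9438 = 9408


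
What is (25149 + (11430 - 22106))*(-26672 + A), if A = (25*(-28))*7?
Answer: -456941556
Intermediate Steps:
A = -4900 (A = -700*7 = -4900)
(25149 + (11430 - 22106))*(-26672 + A) = (25149 + (11430 - 22106))*(-26672 - 4900) = (25149 - 10676)*(-31572) = 14473*(-31572) = -456941556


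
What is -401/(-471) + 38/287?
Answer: 132985/135177 ≈ 0.98378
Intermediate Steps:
-401/(-471) + 38/287 = -401*(-1/471) + 38*(1/287) = 401/471 + 38/287 = 132985/135177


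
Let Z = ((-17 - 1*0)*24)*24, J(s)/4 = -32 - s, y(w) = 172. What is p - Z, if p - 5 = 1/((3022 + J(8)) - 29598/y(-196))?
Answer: 2266369487/231333 ≈ 9797.0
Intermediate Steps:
J(s) = -128 - 4*s (J(s) = 4*(-32 - s) = -128 - 4*s)
Z = -9792 (Z = ((-17 + 0)*24)*24 = -17*24*24 = -408*24 = -9792)
p = 1156751/231333 (p = 5 + 1/((3022 + (-128 - 4*8)) - 29598/172) = 5 + 1/((3022 + (-128 - 32)) - 29598*1/172) = 5 + 1/((3022 - 160) - 14799/86) = 5 + 1/(2862 - 14799/86) = 5 + 1/(231333/86) = 5 + 86/231333 = 1156751/231333 ≈ 5.0004)
p - Z = 1156751/231333 - 1*(-9792) = 1156751/231333 + 9792 = 2266369487/231333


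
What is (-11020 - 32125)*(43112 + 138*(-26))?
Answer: -1705262980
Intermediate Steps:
(-11020 - 32125)*(43112 + 138*(-26)) = -43145*(43112 - 3588) = -43145*39524 = -1705262980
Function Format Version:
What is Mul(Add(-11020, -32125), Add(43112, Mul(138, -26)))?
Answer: -1705262980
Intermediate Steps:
Mul(Add(-11020, -32125), Add(43112, Mul(138, -26))) = Mul(-43145, Add(43112, -3588)) = Mul(-43145, 39524) = -1705262980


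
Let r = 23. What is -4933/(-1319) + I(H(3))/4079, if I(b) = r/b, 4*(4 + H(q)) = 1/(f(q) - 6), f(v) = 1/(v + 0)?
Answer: 5531406509/1479555275 ≈ 3.7386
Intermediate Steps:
f(v) = 1/v
H(q) = -4 + 1/(4*(-6 + 1/q)) (H(q) = -4 + 1/(4*(1/q - 6)) = -4 + 1/(4*(-6 + 1/q)))
I(b) = 23/b
-4933/(-1319) + I(H(3))/4079 = -4933/(-1319) + (23/(((16 - 97*3)/(4*(-1 + 6*3)))))/4079 = -4933*(-1/1319) + (23/(((16 - 291)/(4*(-1 + 18)))))*(1/4079) = 4933/1319 + (23/(((1/4)*(-275)/17)))*(1/4079) = 4933/1319 + (23/(((1/4)*(1/17)*(-275))))*(1/4079) = 4933/1319 + (23/(-275/68))*(1/4079) = 4933/1319 + (23*(-68/275))*(1/4079) = 4933/1319 - 1564/275*1/4079 = 4933/1319 - 1564/1121725 = 5531406509/1479555275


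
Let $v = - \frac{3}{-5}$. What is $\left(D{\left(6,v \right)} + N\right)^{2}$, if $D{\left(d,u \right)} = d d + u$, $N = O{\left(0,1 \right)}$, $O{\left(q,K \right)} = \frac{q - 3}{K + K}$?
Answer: $\frac{123201}{100} \approx 1232.0$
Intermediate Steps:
$v = \frac{3}{5}$ ($v = \left(-3\right) \left(- \frac{1}{5}\right) = \frac{3}{5} \approx 0.6$)
$O{\left(q,K \right)} = \frac{-3 + q}{2 K}$
$N = - \frac{3}{2}$ ($N = \frac{-3 + 0}{2 \cdot 1} = \frac{1}{2} \cdot 1 \left(-3\right) = - \frac{3}{2} \approx -1.5$)
$D{\left(d,u \right)} = u + d^{2}$ ($D{\left(d,u \right)} = d^{2} + u = u + d^{2}$)
$\left(D{\left(6,v \right)} + N\right)^{2} = \left(\left(\frac{3}{5} + 6^{2}\right) - \frac{3}{2}\right)^{2} = \left(\left(\frac{3}{5} + 36\right) - \frac{3}{2}\right)^{2} = \left(\frac{183}{5} - \frac{3}{2}\right)^{2} = \left(\frac{351}{10}\right)^{2} = \frac{123201}{100}$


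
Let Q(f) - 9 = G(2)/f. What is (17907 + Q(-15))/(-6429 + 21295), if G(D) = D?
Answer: 134369/111495 ≈ 1.2052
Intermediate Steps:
Q(f) = 9 + 2/f
(17907 + Q(-15))/(-6429 + 21295) = (17907 + (9 + 2/(-15)))/(-6429 + 21295) = (17907 + (9 + 2*(-1/15)))/14866 = (17907 + (9 - 2/15))*(1/14866) = (17907 + 133/15)*(1/14866) = (268738/15)*(1/14866) = 134369/111495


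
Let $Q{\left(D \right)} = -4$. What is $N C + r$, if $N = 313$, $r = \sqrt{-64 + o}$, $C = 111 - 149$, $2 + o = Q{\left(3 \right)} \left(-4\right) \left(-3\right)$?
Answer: $-11894 + i \sqrt{114} \approx -11894.0 + 10.677 i$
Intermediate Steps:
$o = -50$ ($o = -2 + \left(-4\right) \left(-4\right) \left(-3\right) = -2 + 16 \left(-3\right) = -2 - 48 = -50$)
$C = -38$
$r = i \sqrt{114}$ ($r = \sqrt{-64 - 50} = \sqrt{-114} = i \sqrt{114} \approx 10.677 i$)
$N C + r = 313 \left(-38\right) + i \sqrt{114} = -11894 + i \sqrt{114}$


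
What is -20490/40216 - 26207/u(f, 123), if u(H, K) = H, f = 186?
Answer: -264437963/1870044 ≈ -141.41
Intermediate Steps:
-20490/40216 - 26207/u(f, 123) = -20490/40216 - 26207/186 = -20490*1/40216 - 26207*1/186 = -10245/20108 - 26207/186 = -264437963/1870044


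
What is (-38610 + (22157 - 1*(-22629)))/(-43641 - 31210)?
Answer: -6176/74851 ≈ -0.082511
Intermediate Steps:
(-38610 + (22157 - 1*(-22629)))/(-43641 - 31210) = (-38610 + (22157 + 22629))/(-74851) = (-38610 + 44786)*(-1/74851) = 6176*(-1/74851) = -6176/74851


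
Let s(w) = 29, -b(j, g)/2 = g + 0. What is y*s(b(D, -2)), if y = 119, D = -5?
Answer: 3451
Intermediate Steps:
b(j, g) = -2*g (b(j, g) = -2*(g + 0) = -2*g)
y*s(b(D, -2)) = 119*29 = 3451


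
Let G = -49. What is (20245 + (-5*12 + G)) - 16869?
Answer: 3267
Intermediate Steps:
(20245 + (-5*12 + G)) - 16869 = (20245 + (-5*12 - 49)) - 16869 = (20245 + (-60 - 49)) - 16869 = (20245 - 109) - 16869 = 20136 - 16869 = 3267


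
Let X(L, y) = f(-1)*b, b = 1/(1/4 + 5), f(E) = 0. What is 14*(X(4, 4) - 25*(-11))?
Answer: 3850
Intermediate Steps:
b = 4/21 (b = 1/(¼ + 5) = 1/(21/4) = 4/21 ≈ 0.19048)
X(L, y) = 0 (X(L, y) = 0*(4/21) = 0)
14*(X(4, 4) - 25*(-11)) = 14*(0 - 25*(-11)) = 14*(0 + 275) = 14*275 = 3850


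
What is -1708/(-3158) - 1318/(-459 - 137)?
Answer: 1295053/470542 ≈ 2.7523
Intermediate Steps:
-1708/(-3158) - 1318/(-459 - 137) = -1708*(-1/3158) - 1318/(-596) = 854/1579 - 1318*(-1/596) = 854/1579 + 659/298 = 1295053/470542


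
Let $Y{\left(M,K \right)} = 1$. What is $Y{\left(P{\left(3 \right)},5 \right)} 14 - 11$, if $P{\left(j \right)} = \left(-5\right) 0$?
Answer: $3$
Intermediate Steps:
$P{\left(j \right)} = 0$
$Y{\left(P{\left(3 \right)},5 \right)} 14 - 11 = 1 \cdot 14 - 11 = 14 - 11 = 3$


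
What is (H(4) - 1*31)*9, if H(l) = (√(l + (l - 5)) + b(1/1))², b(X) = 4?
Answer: -108 + 72*√3 ≈ 16.708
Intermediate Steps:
H(l) = (4 + √(-5 + 2*l))² (H(l) = (√(l + (l - 5)) + 4)² = (√(l + (-5 + l)) + 4)² = (√(-5 + 2*l) + 4)² = (4 + √(-5 + 2*l))²)
(H(4) - 1*31)*9 = ((4 + √(-5 + 2*4))² - 1*31)*9 = ((4 + √(-5 + 8))² - 31)*9 = ((4 + √3)² - 31)*9 = (-31 + (4 + √3)²)*9 = -279 + 9*(4 + √3)²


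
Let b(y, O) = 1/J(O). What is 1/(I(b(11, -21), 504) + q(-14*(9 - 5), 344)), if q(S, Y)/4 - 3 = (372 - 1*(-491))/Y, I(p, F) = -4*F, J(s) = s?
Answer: -86/171481 ≈ -0.00050151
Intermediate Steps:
b(y, O) = 1/O
q(S, Y) = 12 + 3452/Y (q(S, Y) = 12 + 4*((372 - 1*(-491))/Y) = 12 + 4*((372 + 491)/Y) = 12 + 4*(863/Y) = 12 + 3452/Y)
1/(I(b(11, -21), 504) + q(-14*(9 - 5), 344)) = 1/(-4*504 + (12 + 3452/344)) = 1/(-2016 + (12 + 3452*(1/344))) = 1/(-2016 + (12 + 863/86)) = 1/(-2016 + 1895/86) = 1/(-171481/86) = -86/171481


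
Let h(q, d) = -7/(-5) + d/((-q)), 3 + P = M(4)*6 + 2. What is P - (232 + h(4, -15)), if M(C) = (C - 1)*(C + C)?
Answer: -1883/20 ≈ -94.150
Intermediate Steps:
M(C) = 2*C*(-1 + C) (M(C) = (-1 + C)*(2*C) = 2*C*(-1 + C))
P = 143 (P = -3 + ((2*4*(-1 + 4))*6 + 2) = -3 + ((2*4*3)*6 + 2) = -3 + (24*6 + 2) = -3 + (144 + 2) = -3 + 146 = 143)
h(q, d) = 7/5 - d/q (h(q, d) = -7*(-1/5) + d*(-1/q) = 7/5 - d/q)
P - (232 + h(4, -15)) = 143 - (232 + (7/5 - 1*(-15)/4)) = 143 - (232 + (7/5 - 1*(-15)*1/4)) = 143 - (232 + (7/5 + 15/4)) = 143 - (232 + 103/20) = 143 - 1*4743/20 = 143 - 4743/20 = -1883/20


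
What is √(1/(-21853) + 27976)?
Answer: √7947673851/533 ≈ 167.26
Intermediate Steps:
√(1/(-21853) + 27976) = √(-1/21853 + 27976) = √(611359527/21853) = √7947673851/533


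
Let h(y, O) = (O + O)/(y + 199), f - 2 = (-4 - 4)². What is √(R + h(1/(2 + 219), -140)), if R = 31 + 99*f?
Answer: √31738916859/2199 ≈ 81.016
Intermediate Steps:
f = 66 (f = 2 + (-4 - 4)² = 2 + (-8)² = 2 + 64 = 66)
h(y, O) = 2*O/(199 + y) (h(y, O) = (2*O)/(199 + y) = 2*O/(199 + y))
R = 6565 (R = 31 + 99*66 = 31 + 6534 = 6565)
√(R + h(1/(2 + 219), -140)) = √(6565 + 2*(-140)/(199 + 1/(2 + 219))) = √(6565 + 2*(-140)/(199 + 1/221)) = √(6565 + 2*(-140)/(43980/221)) = √(6565 + 2*(-140)*(221/43980)) = √(6565 - 3094/2199) = √(14433341/2199) = √31738916859/2199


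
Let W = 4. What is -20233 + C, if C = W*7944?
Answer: 11543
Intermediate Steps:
C = 31776 (C = 4*7944 = 31776)
-20233 + C = -20233 + 31776 = 11543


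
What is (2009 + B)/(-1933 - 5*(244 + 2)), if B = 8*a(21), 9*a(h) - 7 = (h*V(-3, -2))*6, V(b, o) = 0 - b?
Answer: -21161/28467 ≈ -0.74335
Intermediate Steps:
V(b, o) = -b
a(h) = 7/9 + 2*h (a(h) = 7/9 + ((h*(-1*(-3)))*6)/9 = 7/9 + ((h*3)*6)/9 = 7/9 + ((3*h)*6)/9 = 7/9 + (18*h)/9 = 7/9 + 2*h)
B = 3080/9 (B = 8*(7/9 + 2*21) = 8*(7/9 + 42) = 8*(385/9) = 3080/9 ≈ 342.22)
(2009 + B)/(-1933 - 5*(244 + 2)) = (2009 + 3080/9)/(-1933 - 5*(244 + 2)) = 21161/(9*(-1933 - 5*246)) = 21161/(9*(-1933 - 1230)) = (21161/9)/(-3163) = (21161/9)*(-1/3163) = -21161/28467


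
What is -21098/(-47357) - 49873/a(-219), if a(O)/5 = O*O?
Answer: 2697570229/11356445385 ≈ 0.23754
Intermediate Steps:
a(O) = 5*O² (a(O) = 5*(O*O) = 5*O²)
-21098/(-47357) - 49873/a(-219) = -21098/(-47357) - 49873/(5*(-219)²) = -21098*(-1/47357) - 49873/(5*47961) = 21098/47357 - 49873/239805 = 2697570229/11356445385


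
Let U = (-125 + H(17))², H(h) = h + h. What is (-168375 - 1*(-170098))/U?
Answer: 1723/8281 ≈ 0.20807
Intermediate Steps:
H(h) = 2*h
U = 8281 (U = (-125 + 2*17)² = (-125 + 34)² = (-91)² = 8281)
(-168375 - 1*(-170098))/U = (-168375 - 1*(-170098))/8281 = (-168375 + 170098)*(1/8281) = 1723*(1/8281) = 1723/8281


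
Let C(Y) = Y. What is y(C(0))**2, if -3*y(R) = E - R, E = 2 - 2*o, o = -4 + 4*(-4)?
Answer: 196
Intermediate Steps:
o = -20 (o = -4 - 16 = -20)
E = 42 (E = 2 - 2*(-20) = 2 + 40 = 42)
y(R) = -14 + R/3 (y(R) = -(42 - R)/3 = -14 + R/3)
y(C(0))**2 = (-14 + (1/3)*0)**2 = (-14 + 0)**2 = (-14)**2 = 196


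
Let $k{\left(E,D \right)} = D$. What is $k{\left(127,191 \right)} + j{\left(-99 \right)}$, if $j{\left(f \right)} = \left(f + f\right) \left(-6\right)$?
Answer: $1379$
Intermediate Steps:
$j{\left(f \right)} = - 12 f$ ($j{\left(f \right)} = 2 f \left(-6\right) = - 12 f$)
$k{\left(127,191 \right)} + j{\left(-99 \right)} = 191 - -1188 = 191 + 1188 = 1379$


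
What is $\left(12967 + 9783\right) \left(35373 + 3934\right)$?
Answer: $894234250$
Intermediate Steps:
$\left(12967 + 9783\right) \left(35373 + 3934\right) = 22750 \cdot 39307 = 894234250$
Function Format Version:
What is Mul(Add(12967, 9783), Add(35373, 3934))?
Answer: 894234250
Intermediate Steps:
Mul(Add(12967, 9783), Add(35373, 3934)) = Mul(22750, 39307) = 894234250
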